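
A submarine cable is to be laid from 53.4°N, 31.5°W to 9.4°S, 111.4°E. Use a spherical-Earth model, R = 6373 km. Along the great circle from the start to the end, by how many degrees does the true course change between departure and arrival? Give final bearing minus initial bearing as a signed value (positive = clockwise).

+105.2°

At departure: θ₁ = atan2(sin Δλ cos φ₂, cos φ₁ sin φ₂ − sin φ₁ cos φ₂ cos Δλ) = 48.08°
At arrival: θ₂ = atan2(sin Δλ cos φ₁, −cos φ₂ sin φ₁ + sin φ₂ cos φ₁ cos Δλ) = 153.28°
Δθ = θ₂ − θ₁ = +105.2°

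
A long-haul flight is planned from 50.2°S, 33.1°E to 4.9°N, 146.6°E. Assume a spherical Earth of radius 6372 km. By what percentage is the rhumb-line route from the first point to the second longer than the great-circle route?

4.3%

Great circle: σ = 1.8965 rad → d_gc = Rσ = 12084.2 km
Rhumb: Δφ = +0.9617, Δλ = +1.9809, Δψ = +1.1018, q = Δφ/Δψ = 0.8729 → d_rh = R√(Δφ²+q²Δλ²) = 12607.2 km
Excess = (12607.2 − 12084.2) / 12084.2 = 523.0 / 12084.2 = 4.33% ≈ 4.3%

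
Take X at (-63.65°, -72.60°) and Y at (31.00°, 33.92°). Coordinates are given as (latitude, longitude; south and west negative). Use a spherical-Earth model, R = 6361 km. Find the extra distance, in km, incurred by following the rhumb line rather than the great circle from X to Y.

428 km

Great circle: cos σ = sin φ₁ sin φ₂ + cos φ₁ cos φ₂ cos Δλ,  σ = 2.1769 rad → d_gc = 13847.6 km
Rhumb line: Δψ = +2.0216, q = Δφ/Δψ = 0.8171, d_rh = R√(Δφ²+q²Δλ²) = 14275.9 km
Excess = 14275.9 − 13847.6 = 428.3 ≈ 428 km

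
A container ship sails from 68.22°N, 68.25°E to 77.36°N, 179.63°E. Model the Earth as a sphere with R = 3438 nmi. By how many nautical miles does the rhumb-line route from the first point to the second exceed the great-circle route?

Great circle: cos σ = sin φ₁ sin φ₂ + cos φ₁ cos φ₂ cos Δλ,  σ = 0.5022 rad → d_gc = 1726.7 nmi
Rhumb line: Δψ = +0.5522, q = Δφ/Δψ = 0.2889, d_rh = R√(Δφ²+q²Δλ²) = 2007.1 nmi
Excess = 2007.1 − 1726.7 = 280.4 ≈ 280 nmi

280 nmi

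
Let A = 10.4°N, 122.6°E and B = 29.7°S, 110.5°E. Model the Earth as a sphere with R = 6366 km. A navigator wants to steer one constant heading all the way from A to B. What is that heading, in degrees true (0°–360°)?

196.2°

Δψ = ln[tan(π/4+φ₂/2)/tan(π/4+φ₁/2)] = -0.7258
Δλ = -0.2112 rad (taken the short way round)
course = atan2(Δλ, Δψ) = 196.22°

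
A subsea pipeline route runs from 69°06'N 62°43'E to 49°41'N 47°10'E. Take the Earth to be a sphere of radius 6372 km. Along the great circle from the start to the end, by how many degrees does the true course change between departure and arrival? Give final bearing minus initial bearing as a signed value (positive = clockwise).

-13.6°

Initial bearing θ₁ = atan2(sin Δλ cos φ₂, cos φ₁ sin φ₂ − sin φ₁ cos φ₂ cos Δλ) = 209.20°
Final bearing θ₂ = (initial bearing from the destination back to the start) + 180° = 195.61°
Δθ = θ₂ − θ₁ = -13.6°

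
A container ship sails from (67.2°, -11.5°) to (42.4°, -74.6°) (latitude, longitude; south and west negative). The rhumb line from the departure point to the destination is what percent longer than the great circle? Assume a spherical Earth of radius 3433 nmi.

Great circle: σ = 0.7211 rad → d_gc = Rσ = 2475.5 nmi
Rhumb: Δφ = -0.4328, Δλ = -1.1013, Δψ = -0.7827, q = Δφ/Δψ = 0.5530 → d_rh = R√(Δφ²+q²Δλ²) = 2565.0 nmi
Excess = (2565.0 − 2475.5) / 2475.5 = 89.5 / 2475.5 = 3.62% ≈ 3.6%

3.6%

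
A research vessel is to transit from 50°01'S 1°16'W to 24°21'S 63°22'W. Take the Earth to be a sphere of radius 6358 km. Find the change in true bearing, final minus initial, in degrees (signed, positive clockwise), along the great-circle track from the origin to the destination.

+40.9°

Initial bearing θ₁ = atan2(sin Δλ cos φ₂, cos φ₁ sin φ₂ − sin φ₁ cos φ₂ cos Δλ) = 274.38°
Final bearing θ₂ = (initial bearing from the destination back to the start) + 180° = 315.31°
Δθ = θ₂ − θ₁ = +40.9°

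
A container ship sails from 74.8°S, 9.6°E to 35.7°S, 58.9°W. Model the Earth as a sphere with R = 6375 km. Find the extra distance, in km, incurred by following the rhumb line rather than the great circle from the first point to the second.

Great circle: cos σ = sin φ₁ sin φ₂ + cos φ₁ cos φ₂ cos Δλ,  σ = 0.8748 rad → d_gc = 5576.8 km
Rhumb line: Δψ = +1.3464, q = Δφ/Δψ = 0.5069, d_rh = R√(Δφ²+q²Δλ²) = 5818.1 km
Excess = 5818.1 − 5576.8 = 241.3 ≈ 241 km

241 km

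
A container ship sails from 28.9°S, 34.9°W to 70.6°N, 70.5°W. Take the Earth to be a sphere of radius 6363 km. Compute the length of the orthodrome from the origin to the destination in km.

11402 km

Haversine: a = sin²(Δφ/2)+cos φ₁ cos φ₂ sin²(Δλ/2) = 0.60970;  σ = 2·atan2(√a,√(1−a))
σ = 102.674° → d = Rσ = 6363·1.79199 = 11402 km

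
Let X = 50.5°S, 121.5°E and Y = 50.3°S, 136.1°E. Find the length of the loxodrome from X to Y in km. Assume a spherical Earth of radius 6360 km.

1033 km

Δψ = ln[tan(π/4+φ₂/2)/tan(π/4+φ₁/2)] = +0.0055;  Δφ = +0.0035 rad,  Δλ = +0.2548 rad
q = Δφ/Δψ = 0.6374
d = R·√(Δφ² + q²Δλ²) = 6360·0.16246 = 1033 km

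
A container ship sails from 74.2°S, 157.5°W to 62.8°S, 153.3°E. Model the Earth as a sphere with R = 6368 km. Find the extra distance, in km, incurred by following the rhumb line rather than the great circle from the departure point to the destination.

Great circle: cos σ = sin φ₁ sin φ₂ + cos φ₁ cos φ₂ cos Δλ,  σ = 0.3565 rad → d_gc = 2270.0 km
Rhumb line: Δψ = +0.5559, q = Δφ/Δψ = 0.3579, d_rh = R√(Δφ²+q²Δλ²) = 2331.6 km
Excess = 2331.6 − 2270.0 = 61.6 ≈ 62 km

62 km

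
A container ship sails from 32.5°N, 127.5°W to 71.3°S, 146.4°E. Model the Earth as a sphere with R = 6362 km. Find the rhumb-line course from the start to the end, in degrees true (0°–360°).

212.0°

Meridional parts: M(φ₁)=+0.6004, M(φ₂)=-1.8039 → ΔM = -2.4043;  Δλ = -1.5027 rad
tan C = Δλ / ΔM = +0.6250 → C = 212.01°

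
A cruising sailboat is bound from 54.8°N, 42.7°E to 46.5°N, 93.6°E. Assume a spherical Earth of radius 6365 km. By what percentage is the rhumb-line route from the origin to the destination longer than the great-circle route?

Great circle: σ = 0.5680 rad → d_gc = Rσ = 3615.3 km
Rhumb: Δφ = -0.1449, Δλ = +0.8884, Δψ = -0.2293, q = Δφ/Δψ = 0.6318 → d_rh = R√(Δφ²+q²Δλ²) = 3689.8 km
Excess = (3689.8 − 3615.3) / 3615.3 = 74.5 / 3615.3 = 2.06% ≈ 2.1%

2.1%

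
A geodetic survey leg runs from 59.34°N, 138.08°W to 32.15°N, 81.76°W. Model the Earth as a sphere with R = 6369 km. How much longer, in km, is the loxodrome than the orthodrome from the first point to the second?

114 km

Great circle: cos σ = sin φ₁ sin φ₂ + cos φ₁ cos φ₂ cos Δλ,  σ = 0.7993 rad → d_gc = 5091.0 km
Rhumb line: Δψ = -0.7010, q = Δφ/Δψ = 0.6769, d_rh = R√(Δφ²+q²Δλ²) = 5205.4 km
Excess = 5205.4 − 5091.0 = 114.4 ≈ 114 km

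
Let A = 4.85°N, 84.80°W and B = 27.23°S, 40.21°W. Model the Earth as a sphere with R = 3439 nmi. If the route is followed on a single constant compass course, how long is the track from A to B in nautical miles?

Δψ = ln[tan(π/4+φ₂/2)/tan(π/4+φ₁/2)] = -0.5790;  Δφ = -0.5599 rad,  Δλ = +0.7782 rad
q = Δφ/Δψ = 0.9671
d = R·√(Δφ² + q²Δλ²) = 3439·0.93803 = 3226 nmi

3226 nmi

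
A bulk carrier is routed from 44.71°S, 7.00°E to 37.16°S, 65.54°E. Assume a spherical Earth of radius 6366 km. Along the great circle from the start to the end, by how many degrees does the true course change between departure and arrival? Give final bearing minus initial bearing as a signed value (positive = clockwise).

At departure: θ₁ = atan2(sin Δλ cos φ₂, cos φ₁ sin φ₂ − sin φ₁ cos φ₂ cos Δλ) = 101.37°
At arrival: θ₂ = atan2(sin Δλ cos φ₁, −cos φ₂ sin φ₁ + sin φ₂ cos φ₁ cos Δλ) = 60.96°
Δθ = θ₂ − θ₁ = -40.4°

-40.4°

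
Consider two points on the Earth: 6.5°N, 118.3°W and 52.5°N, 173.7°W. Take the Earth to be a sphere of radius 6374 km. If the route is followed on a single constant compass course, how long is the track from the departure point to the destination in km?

Rhumb course C = atan2(Δλ, Δψ) with Δψ = ln[tan(π/4+φ₂/2)/tan(π/4+φ₁/2)] = +0.9667, Δλ = -0.9669 → C = 314.99°
d = R·|Δφ| / |cos C| = 6374·0.80285 / 0.70704 = 7238 km

7238 km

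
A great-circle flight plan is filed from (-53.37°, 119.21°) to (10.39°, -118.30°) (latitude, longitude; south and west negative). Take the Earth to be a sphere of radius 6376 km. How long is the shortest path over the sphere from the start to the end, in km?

Haversine: a = sin²(Δφ/2)+cos φ₁ cos φ₂ sin²(Δλ/2) = 0.72998;  σ = 2·atan2(√a,√(1−a))
σ = 117.385° → d = Rσ = 6376·2.04875 = 13063 km

13063 km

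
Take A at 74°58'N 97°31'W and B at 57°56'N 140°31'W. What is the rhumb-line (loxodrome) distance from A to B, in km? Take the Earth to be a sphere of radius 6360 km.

2626 km

Δψ = ln[tan(π/4+φ₂/2)/tan(π/4+φ₁/2)] = -0.7784;  Δφ = -0.2973 rad,  Δλ = -0.7505 rad
q = Δφ/Δψ = 0.3819
d = R·√(Δφ² + q²Δλ²) = 6360·0.41297 = 2626 km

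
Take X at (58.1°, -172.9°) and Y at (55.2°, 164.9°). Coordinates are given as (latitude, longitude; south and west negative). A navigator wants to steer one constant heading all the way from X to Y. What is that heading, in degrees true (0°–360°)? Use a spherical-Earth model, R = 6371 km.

256.6°

Δψ = ln[tan(π/4+φ₂/2)/tan(π/4+φ₁/2)] = -0.0921
Δλ = -0.3875 rad (taken the short way round)
course = atan2(Δλ, Δψ) = 256.63°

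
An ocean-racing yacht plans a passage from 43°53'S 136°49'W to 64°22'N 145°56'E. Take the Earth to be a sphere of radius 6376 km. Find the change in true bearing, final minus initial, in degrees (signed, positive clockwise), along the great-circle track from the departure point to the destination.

-27.3°

Initial bearing θ₁ = atan2(sin Δλ cos φ₂, cos φ₁ sin φ₂ − sin φ₁ cos φ₂ cos Δλ) = 329.49°
Final bearing θ₂ = (initial bearing from the destination back to the start) + 180° = 302.24°
Δθ = θ₂ − θ₁ = -27.3°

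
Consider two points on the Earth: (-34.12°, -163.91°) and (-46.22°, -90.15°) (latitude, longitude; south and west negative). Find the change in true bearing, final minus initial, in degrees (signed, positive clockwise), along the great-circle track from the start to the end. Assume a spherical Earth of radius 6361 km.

Initial bearing θ₁ = atan2(sin Δλ cos φ₂, cos φ₁ sin φ₂ − sin φ₁ cos φ₂ cos Δλ) = 126.37°
Final bearing θ₂ = (initial bearing from the destination back to the start) + 180° = 74.47°
Δθ = θ₂ − θ₁ = -51.9°

-51.9°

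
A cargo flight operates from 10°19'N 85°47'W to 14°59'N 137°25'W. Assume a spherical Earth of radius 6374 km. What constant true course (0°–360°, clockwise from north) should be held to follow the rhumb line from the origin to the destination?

275.3°

Meridional parts: M(φ₁)=+0.1810, M(φ₂)=+0.2645 → ΔM = +0.0835;  Δλ = -0.9012 rad
tan C = Δλ / ΔM = -10.7924 → C = 275.29°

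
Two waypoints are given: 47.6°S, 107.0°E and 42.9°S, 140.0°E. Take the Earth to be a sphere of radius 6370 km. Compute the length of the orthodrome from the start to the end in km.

Haversine: a = sin²(Δφ/2)+cos φ₁ cos φ₂ sin²(Δλ/2) = 0.04153;  σ = 2·atan2(√a,√(1−a))
σ = 23.516° → d = Rσ = 6370·0.41043 = 2614 km

2614 km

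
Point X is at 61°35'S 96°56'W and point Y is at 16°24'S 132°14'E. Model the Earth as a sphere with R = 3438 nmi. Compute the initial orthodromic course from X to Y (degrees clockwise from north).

θ = atan2( sin Δλ·cos φ₂ ,  cos φ₁ sin φ₂ − sin φ₁ cos φ₂ cos Δλ )
  = atan2(-0.7258, -0.6860) = 226.61°

226.6°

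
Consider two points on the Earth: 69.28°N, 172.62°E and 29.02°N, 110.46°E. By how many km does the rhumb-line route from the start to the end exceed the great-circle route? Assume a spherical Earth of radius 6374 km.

Great circle: cos σ = sin φ₁ sin φ₂ + cos φ₁ cos φ₂ cos Δλ,  σ = 0.9295 rad → d_gc = 5924.7 km
Rhumb line: Δψ = -1.1696, q = Δφ/Δψ = 0.6008, d_rh = R√(Δφ²+q²Δλ²) = 6108.9 km
Excess = 6108.9 − 5924.7 = 184.2 ≈ 184 km

184 km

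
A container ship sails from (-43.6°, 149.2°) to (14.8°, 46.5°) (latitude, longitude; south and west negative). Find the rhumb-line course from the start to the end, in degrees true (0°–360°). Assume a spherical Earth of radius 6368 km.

301.7°

Meridional parts: M(φ₁)=-0.8472, M(φ₂)=+0.2612 → ΔM = +1.1085;  Δλ = -1.7925 rad
tan C = Δλ / ΔM = -1.6171 → C = 301.73°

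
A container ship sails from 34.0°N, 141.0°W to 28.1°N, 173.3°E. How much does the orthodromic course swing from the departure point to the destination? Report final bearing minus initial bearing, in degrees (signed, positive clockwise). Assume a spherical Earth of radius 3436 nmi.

Initial bearing θ₁ = atan2(sin Δλ cos φ₂, cos φ₁ sin φ₂ − sin φ₁ cos φ₂ cos Δλ) = 274.16°
Final bearing θ₂ = (initial bearing from the destination back to the start) + 180° = 249.61°
Δθ = θ₂ − θ₁ = -24.6°

-24.6°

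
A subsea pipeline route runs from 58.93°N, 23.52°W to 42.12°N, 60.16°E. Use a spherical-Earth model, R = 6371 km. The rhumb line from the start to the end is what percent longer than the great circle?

6.0%

Great circle: σ = 0.9064 rad → d_gc = Rσ = 5774.5 km
Rhumb: Δφ = -0.2934, Δλ = +1.4605, Δψ = -0.4682, q = Δφ/Δψ = 0.6266 → d_rh = R√(Δφ²+q²Δλ²) = 6122.9 km
Excess = (6122.9 − 5774.5) / 5774.5 = 348.4 / 5774.5 = 6.03% ≈ 6.0%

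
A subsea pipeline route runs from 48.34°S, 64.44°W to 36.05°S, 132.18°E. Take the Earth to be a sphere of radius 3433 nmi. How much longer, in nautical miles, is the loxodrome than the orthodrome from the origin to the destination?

Great circle: cos σ = sin φ₁ sin φ₂ + cos φ₁ cos φ₂ cos Δλ,  σ = 1.6462 rad → d_gc = 5651.3 nmi
Rhumb line: Δψ = +0.2910, q = Δφ/Δψ = 0.7371, d_rh = R√(Δφ²+q²Δλ²) = 7253.1 nmi
Excess = 7253.1 − 5651.3 = 1601.8 ≈ 1602 nmi

1602 nmi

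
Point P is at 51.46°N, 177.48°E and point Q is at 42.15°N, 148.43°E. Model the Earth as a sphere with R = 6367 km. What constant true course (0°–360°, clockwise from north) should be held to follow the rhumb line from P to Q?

244.8°

Δψ = ln[tan(π/4+φ₂/2)/tan(π/4+φ₁/2)] = -0.2383
Δλ = -0.5070 rad (taken the short way round)
course = atan2(Δλ, Δψ) = 244.83°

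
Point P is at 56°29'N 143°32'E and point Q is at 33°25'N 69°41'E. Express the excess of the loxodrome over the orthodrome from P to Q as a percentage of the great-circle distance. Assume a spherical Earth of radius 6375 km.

3.9%

Great circle: σ = 0.9430 rad → d_gc = Rσ = 6011.7 km
Rhumb: Δφ = -0.4026, Δλ = -1.2889, Δψ = -0.5808, q = Δφ/Δψ = 0.6931 → d_rh = R√(Δφ²+q²Δλ²) = 6247.1 km
Excess = (6247.1 − 6011.7) / 6011.7 = 235.4 / 6011.7 = 3.92% ≈ 3.9%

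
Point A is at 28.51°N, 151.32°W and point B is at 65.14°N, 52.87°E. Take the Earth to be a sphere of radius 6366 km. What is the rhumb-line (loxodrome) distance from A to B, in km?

Δψ = ln[tan(π/4+φ₂/2)/tan(π/4+φ₁/2)] = +0.9928;  Δφ = +0.6393 rad,  Δλ = -2.7194 rad
q = Δφ/Δψ = 0.6440
d = R·√(Δφ² + q²Δλ²) = 6366·1.86429 = 11868 km

11868 km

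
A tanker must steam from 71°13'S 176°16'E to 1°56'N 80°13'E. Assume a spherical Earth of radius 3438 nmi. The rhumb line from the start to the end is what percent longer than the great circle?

5.7%

Great circle: σ = 1.6367 rad → d_gc = Rσ = 5627.0 nmi
Rhumb: Δφ = +1.2767, Δλ = -1.6764, Δψ = +1.8331, q = Δφ/Δψ = 0.6965 → d_rh = R√(Δφ²+q²Δλ²) = 5948.0 nmi
Excess = (5948.0 − 5627.0) / 5627.0 = 321.0 / 5627.0 = 5.70% ≈ 5.7%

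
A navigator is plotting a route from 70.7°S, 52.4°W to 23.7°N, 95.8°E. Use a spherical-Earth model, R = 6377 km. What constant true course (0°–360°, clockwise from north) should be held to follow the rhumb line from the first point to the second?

Δψ = ln[tan(π/4+φ₂/2)/tan(π/4+φ₁/2)] = +2.1977
Δλ = +2.5866 rad (taken the short way round)
course = atan2(Δλ, Δψ) = 49.65°

49.6°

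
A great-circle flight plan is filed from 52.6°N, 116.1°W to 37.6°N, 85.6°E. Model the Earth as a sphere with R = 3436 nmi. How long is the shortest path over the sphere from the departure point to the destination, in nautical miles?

5268 nmi

cos σ = sin φ₁ sin φ₂ + cos φ₁ cos φ₂ cos Δλ
      = sin(52.60°)sin(37.60°) + cos(52.60°)cos(37.60°)cos(-158.30°) = 0.0376
σ = 87.846° → d = Rσ = 3436·1.53319 = 5268 nmi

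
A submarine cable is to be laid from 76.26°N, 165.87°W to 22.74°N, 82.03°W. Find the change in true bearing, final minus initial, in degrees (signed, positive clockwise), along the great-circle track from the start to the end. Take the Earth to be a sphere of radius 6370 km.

+74.8°

At departure: θ₁ = atan2(sin Δλ cos φ₂, cos φ₁ sin φ₂ − sin φ₁ cos φ₂ cos Δλ) = 90.27°
At arrival: θ₂ = atan2(sin Δλ cos φ₁, −cos φ₂ sin φ₁ + sin φ₂ cos φ₁ cos Δλ) = 165.08°
Δθ = θ₂ − θ₁ = +74.8°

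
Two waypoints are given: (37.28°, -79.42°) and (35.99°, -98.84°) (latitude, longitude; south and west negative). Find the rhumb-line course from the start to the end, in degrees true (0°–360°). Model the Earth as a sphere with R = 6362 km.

265.3°

Δψ = ln[tan(π/4+φ₂/2)/tan(π/4+φ₁/2)] = -0.0281
Δλ = -0.3389 rad (taken the short way round)
course = atan2(Δλ, Δψ) = 265.27°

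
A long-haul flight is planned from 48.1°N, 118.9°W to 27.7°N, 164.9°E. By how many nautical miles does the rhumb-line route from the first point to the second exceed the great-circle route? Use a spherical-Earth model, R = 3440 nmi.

Great circle: cos σ = sin φ₁ sin φ₂ + cos φ₁ cos φ₂ cos Δλ,  σ = 1.0621 rad → d_gc = 3653.7 nmi
Rhumb line: Δψ = -0.4566, q = Δφ/Δψ = 0.7798, d_rh = R√(Δφ²+q²Δλ²) = 3771.8 nmi
Excess = 3771.8 − 3653.7 = 118.1 ≈ 118 nmi

118 nmi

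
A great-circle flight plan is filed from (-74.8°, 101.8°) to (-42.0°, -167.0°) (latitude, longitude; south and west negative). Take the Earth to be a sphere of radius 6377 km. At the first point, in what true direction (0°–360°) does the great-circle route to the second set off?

104.4°

N = sin Δλ·cos φ₂ = +0.7430;  D = cos φ₁ sin φ₂ − sin φ₁ cos φ₂ cos Δλ = -0.1905
initial course = atan2(N, D) = 104.38°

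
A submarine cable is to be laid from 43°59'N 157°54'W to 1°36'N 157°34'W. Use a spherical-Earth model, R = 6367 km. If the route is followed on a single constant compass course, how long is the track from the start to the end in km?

Δψ = ln[tan(π/4+φ₂/2)/tan(π/4+φ₁/2)] = -0.8286;  Δφ = -0.7397 rad,  Δλ = +0.0058 rad
q = Δφ/Δψ = 0.8928
d = R·√(Δφ² + q²Δλ²) = 6367·0.73975 = 4710 km

4710 km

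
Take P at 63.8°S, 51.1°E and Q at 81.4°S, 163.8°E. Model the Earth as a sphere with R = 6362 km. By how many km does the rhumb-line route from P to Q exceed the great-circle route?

Great circle: cos σ = sin φ₁ sin φ₂ + cos φ₁ cos φ₂ cos Δλ,  σ = 0.5322 rad → d_gc = 3385.9 km
Rhumb line: Δψ = -1.1298, q = Δφ/Δψ = 0.2719, d_rh = R√(Δφ²+q²Δλ²) = 3923.8 km
Excess = 3923.8 − 3385.9 = 537.9 ≈ 538 km

538 km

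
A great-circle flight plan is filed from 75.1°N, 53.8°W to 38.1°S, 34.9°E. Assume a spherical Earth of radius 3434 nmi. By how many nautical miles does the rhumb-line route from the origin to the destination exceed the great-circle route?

214 nmi

Great circle: cos σ = sin φ₁ sin φ₂ + cos φ₁ cos φ₂ cos Δλ,  σ = 2.2040 rad → d_gc = 7568.4 nmi
Rhumb line: Δψ = -2.7546, q = Δφ/Δψ = 0.7173, d_rh = R√(Δφ²+q²Δλ²) = 7782.7 nmi
Excess = 7782.7 − 7568.4 = 214.3 ≈ 214 nmi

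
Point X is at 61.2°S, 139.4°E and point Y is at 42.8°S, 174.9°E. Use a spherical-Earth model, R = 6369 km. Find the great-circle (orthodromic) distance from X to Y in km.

Haversine: a = sin²(Δφ/2)+cos φ₁ cos φ₂ sin²(Δλ/2) = 0.05841;  σ = 2·atan2(√a,√(1−a))
σ = 27.973° → d = Rσ = 6369·0.48822 = 3109 km

3109 km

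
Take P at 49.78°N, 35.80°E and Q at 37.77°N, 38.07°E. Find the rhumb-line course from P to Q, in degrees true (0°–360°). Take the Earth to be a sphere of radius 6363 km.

Δψ = ln[tan(π/4+φ₂/2)/tan(π/4+φ₁/2)] = -0.2918
Δλ = +0.0396 rad (taken the short way round)
course = atan2(Δλ, Δψ) = 172.27°

172.3°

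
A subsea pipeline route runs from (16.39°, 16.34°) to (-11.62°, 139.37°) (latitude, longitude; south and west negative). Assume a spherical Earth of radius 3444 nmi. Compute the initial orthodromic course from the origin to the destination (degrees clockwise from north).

N = sin Δλ·cos φ₂ = +0.8212;  D = cos φ₁ sin φ₂ − sin φ₁ cos φ₂ cos Δλ = -0.0426
initial course = atan2(N, D) = 92.97°

93.0°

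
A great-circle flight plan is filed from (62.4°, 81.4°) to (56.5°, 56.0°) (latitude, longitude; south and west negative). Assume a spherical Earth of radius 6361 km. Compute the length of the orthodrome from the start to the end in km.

cos σ = sin φ₁ sin φ₂ + cos φ₁ cos φ₂ cos Δλ
      = sin(62.40°)sin(56.50°) + cos(62.40°)cos(56.50°)cos(-25.40°) = 0.9700
σ = 14.073° → d = Rσ = 6361·0.24563 = 1562 km

1562 km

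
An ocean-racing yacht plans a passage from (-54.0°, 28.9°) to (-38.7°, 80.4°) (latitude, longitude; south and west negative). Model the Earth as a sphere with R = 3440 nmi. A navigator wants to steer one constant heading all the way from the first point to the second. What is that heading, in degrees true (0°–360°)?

66.5°

Δψ = ln[tan(π/4+φ₂/2)/tan(π/4+φ₁/2)] = +0.3906
Δλ = +0.8988 rad (taken the short way round)
course = atan2(Δλ, Δψ) = 66.51°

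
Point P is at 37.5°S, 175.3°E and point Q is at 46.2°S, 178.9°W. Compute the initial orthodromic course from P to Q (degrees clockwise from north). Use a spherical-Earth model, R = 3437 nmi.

155.5°

θ = atan2( sin Δλ·cos φ₂ ,  cos φ₁ sin φ₂ − sin φ₁ cos φ₂ cos Δλ )
  = atan2(+0.0699, -0.1534) = 155.49°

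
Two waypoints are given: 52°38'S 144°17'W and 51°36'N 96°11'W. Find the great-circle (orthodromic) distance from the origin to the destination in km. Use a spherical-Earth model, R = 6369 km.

cos σ = sin φ₁ sin φ₂ + cos φ₁ cos φ₂ cos Δλ
      = sin(-52.63°)sin(51.60°) + cos(-52.63°)cos(51.60°)cos(48.10°) = -0.3711
σ = 111.783° → d = Rσ = 6369·1.95098 = 12426 km

12426 km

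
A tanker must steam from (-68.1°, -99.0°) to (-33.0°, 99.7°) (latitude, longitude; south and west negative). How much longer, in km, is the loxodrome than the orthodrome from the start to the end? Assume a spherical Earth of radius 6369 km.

Great circle: cos σ = sin φ₁ sin φ₂ + cos φ₁ cos φ₂ cos Δλ,  σ = 1.3602 rad → d_gc = 8663.2 km
Rhumb line: Δψ = +1.0319, q = Δφ/Δψ = 0.5937, d_rh = R√(Δφ²+q²Δλ²) = 11337.3 km
Excess = 11337.3 − 8663.2 = 2674.1 ≈ 2674 km

2674 km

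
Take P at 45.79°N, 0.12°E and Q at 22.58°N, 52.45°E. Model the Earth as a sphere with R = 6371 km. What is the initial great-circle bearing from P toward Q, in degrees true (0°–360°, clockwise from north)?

100.6°

θ = atan2( sin Δλ·cos φ₂ ,  cos φ₁ sin φ₂ − sin φ₁ cos φ₂ cos Δλ )
  = atan2(+0.7309, -0.1367) = 100.60°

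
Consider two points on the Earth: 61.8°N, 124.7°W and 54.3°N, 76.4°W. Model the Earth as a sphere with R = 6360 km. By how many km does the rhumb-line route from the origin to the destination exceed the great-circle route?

Great circle: cos σ = sin φ₁ sin φ₂ + cos φ₁ cos φ₂ cos Δλ,  σ = 0.4530 rad → d_gc = 2881.2 km
Rhumb line: Δψ = -0.2485, q = Δφ/Δψ = 0.5268, d_rh = R√(Δφ²+q²Δλ²) = 2944.8 km
Excess = 2944.8 − 2881.2 = 63.6 ≈ 64 km

64 km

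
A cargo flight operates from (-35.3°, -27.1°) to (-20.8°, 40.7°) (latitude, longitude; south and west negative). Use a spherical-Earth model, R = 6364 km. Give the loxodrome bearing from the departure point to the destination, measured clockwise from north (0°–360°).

76.3°

Meridional parts: M(φ₁)=-0.6592, M(φ₂)=-0.3713 → ΔM = +0.2880;  Δλ = +1.1833 rad
tan C = Δλ / ΔM = +4.1093 → C = 76.32°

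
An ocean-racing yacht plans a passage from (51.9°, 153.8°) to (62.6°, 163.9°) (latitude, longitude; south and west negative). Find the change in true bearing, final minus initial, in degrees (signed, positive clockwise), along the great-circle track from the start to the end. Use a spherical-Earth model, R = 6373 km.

+8.5°

Initial bearing θ₁ = atan2(sin Δλ cos φ₂, cos φ₁ sin φ₂ − sin φ₁ cos φ₂ cos Δλ) = 22.88°
Final bearing θ₂ = (initial bearing from the destination back to the start) + 180° = 31.41°
Δθ = θ₂ − θ₁ = +8.5°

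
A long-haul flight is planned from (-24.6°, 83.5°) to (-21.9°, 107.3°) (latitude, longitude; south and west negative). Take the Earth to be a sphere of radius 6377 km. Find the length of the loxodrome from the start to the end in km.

2452 km

Δψ = ln[tan(π/4+φ₂/2)/tan(π/4+φ₁/2)] = +0.0513;  Δφ = +0.0471 rad,  Δλ = +0.4154 rad
q = Δφ/Δψ = 0.9187
d = R·√(Δφ² + q²Δλ²) = 6377·0.38451 = 2452 km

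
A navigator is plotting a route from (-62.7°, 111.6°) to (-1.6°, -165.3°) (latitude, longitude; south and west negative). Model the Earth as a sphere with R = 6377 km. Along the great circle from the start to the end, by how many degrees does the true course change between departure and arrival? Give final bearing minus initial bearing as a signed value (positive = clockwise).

At departure: θ₁ = atan2(sin Δλ cos φ₂, cos φ₁ sin φ₂ − sin φ₁ cos φ₂ cos Δλ) = 84.59°
At arrival: θ₂ = atan2(sin Δλ cos φ₁, −cos φ₂ sin φ₁ + sin φ₂ cos φ₁ cos Δλ) = 27.18°
Δθ = θ₂ − θ₁ = -57.4°

-57.4°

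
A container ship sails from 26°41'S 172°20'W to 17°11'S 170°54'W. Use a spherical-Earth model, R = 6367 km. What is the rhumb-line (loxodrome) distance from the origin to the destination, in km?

Rhumb course C = atan2(Δλ, Δψ) with Δψ = ln[tan(π/4+φ₂/2)/tan(π/4+φ₁/2)] = +0.1790, Δλ = +0.0250 → C = 7.96°
d = R·|Δφ| / |cos C| = 6367·0.16581 / 0.99038 = 1066 km

1066 km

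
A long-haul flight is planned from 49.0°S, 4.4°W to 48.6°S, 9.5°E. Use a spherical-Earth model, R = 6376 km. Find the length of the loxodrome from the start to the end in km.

Δψ = ln[tan(π/4+φ₂/2)/tan(π/4+φ₁/2)] = +0.0106;  Δφ = +0.0070 rad,  Δλ = +0.2426 rad
q = Δφ/Δψ = 0.6587
d = R·√(Δφ² + q²Δλ²) = 6376·0.15995 = 1020 km

1020 km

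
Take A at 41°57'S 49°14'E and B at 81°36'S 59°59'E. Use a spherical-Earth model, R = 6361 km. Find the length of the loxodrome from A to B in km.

4426 km

Δψ = ln[tan(π/4+φ₂/2)/tan(π/4+φ₁/2)] = -1.8034;  Δφ = -0.6920 rad,  Δλ = +0.1876 rad
q = Δφ/Δψ = 0.3837
d = R·√(Δφ² + q²Δλ²) = 6361·0.69576 = 4426 km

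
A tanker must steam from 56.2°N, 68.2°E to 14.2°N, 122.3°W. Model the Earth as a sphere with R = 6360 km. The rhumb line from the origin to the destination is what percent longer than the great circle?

Great circle: σ = 1.9033 rad → d_gc = Rσ = 12105.1 km
Rhumb: Δφ = -0.7330, Δλ = +2.9583, Δψ = -0.9409, q = Δφ/Δψ = 0.7791 → d_rh = R√(Δφ²+q²Δλ²) = 15382.0 km
Excess = (15382.0 − 12105.1) / 12105.1 = 3276.9 / 12105.1 = 27.07% ≈ 27.1%

27.1%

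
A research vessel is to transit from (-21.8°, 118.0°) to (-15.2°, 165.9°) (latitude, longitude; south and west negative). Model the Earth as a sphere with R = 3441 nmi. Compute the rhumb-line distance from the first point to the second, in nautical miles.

2755 nmi

Δψ = ln[tan(π/4+φ₂/2)/tan(π/4+φ₁/2)] = +0.1216;  Δφ = +0.1152 rad,  Δλ = +0.8360 rad
q = Δφ/Δψ = 0.9477
d = R·√(Δφ² + q²Δλ²) = 3441·0.80060 = 2755 nmi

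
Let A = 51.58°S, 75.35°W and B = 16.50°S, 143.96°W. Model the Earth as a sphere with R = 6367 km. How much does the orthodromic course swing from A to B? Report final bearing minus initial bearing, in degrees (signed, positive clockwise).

At departure: θ₁ = atan2(sin Δλ cos φ₂, cos φ₁ sin φ₂ − sin φ₁ cos φ₂ cos Δλ) = 276.23°
At arrival: θ₂ = atan2(sin Δλ cos φ₁, −cos φ₂ sin φ₁ + sin φ₂ cos φ₁ cos Δλ) = 319.89°
Δθ = θ₂ − θ₁ = +43.7°

+43.7°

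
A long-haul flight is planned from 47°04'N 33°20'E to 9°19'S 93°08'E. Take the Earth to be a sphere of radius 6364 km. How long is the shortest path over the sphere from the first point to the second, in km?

8588 km

Haversine: a = sin²(Δφ/2)+cos φ₁ cos φ₂ sin²(Δλ/2) = 0.39021;  σ = 2·atan2(√a,√(1−a))
σ = 77.315° → d = Rσ = 6364·1.34941 = 8588 km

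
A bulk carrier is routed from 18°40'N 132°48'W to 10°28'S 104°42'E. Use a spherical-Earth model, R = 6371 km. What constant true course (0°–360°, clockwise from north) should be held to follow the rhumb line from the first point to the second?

Δψ = ln[tan(π/4+φ₂/2)/tan(π/4+φ₁/2)] = -0.5154
Δλ = -2.1380 rad (taken the short way round)
course = atan2(Δλ, Δψ) = 256.45°

256.4°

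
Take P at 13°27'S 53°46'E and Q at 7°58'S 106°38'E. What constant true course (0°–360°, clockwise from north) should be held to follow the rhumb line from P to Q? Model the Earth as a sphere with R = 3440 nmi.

84.0°

Meridional parts: M(φ₁)=-0.2369, M(φ₂)=-0.1395 → ΔM = +0.0974;  Δλ = +0.9227 rad
tan C = Δλ / ΔM = +9.4696 → C = 83.97°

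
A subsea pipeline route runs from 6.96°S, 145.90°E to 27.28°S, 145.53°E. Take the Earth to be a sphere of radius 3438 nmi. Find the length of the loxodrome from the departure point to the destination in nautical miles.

1219 nmi

Δψ = ln[tan(π/4+φ₂/2)/tan(π/4+φ₁/2)] = -0.3734;  Δφ = -0.3547 rad,  Δλ = -0.0065 rad
q = Δφ/Δψ = 0.9497
d = R·√(Δφ² + q²Δλ²) = 3438·0.35470 = 1219 nmi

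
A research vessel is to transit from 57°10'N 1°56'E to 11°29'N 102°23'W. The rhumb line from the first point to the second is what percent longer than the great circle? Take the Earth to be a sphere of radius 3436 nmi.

6.3%

Great circle: σ = 1.5349 rad → d_gc = Rσ = 5273.9 nmi
Rhumb: Δφ = -0.7973, Δλ = -1.8207, Δψ = -1.0203, q = Δφ/Δψ = 0.7815 → d_rh = R√(Δφ²+q²Δλ²) = 5604.2 nmi
Excess = (5604.2 − 5273.9) / 5273.9 = 330.3 / 5273.9 = 6.26% ≈ 6.3%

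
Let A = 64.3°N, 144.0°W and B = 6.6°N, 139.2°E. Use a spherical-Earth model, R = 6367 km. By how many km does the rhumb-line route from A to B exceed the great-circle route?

288 km

Great circle: cos σ = sin φ₁ sin φ₂ + cos φ₁ cos φ₂ cos Δλ,  σ = 1.3675 rad → d_gc = 8706.6 km
Rhumb line: Δψ = -1.3625, q = Δφ/Δψ = 0.7391, d_rh = R√(Δφ²+q²Δλ²) = 8994.7 km
Excess = 8994.7 − 8706.6 = 288.1 ≈ 288 km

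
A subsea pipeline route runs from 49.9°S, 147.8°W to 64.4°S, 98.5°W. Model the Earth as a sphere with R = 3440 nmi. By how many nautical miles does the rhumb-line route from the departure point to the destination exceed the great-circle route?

40 nmi

Great circle: cos σ = sin φ₁ sin φ₂ + cos φ₁ cos φ₂ cos Δλ,  σ = 0.5129 rad → d_gc = 1764.4 nmi
Rhumb line: Δψ = -0.4740, q = Δφ/Δψ = 0.5339, d_rh = R√(Δφ²+q²Δλ²) = 1804.3 nmi
Excess = 1804.3 − 1764.4 = 39.9 ≈ 40 nmi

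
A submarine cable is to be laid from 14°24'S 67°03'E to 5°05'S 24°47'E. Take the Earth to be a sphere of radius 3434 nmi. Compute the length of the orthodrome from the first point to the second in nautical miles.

2554 nmi

cos σ = sin φ₁ sin φ₂ + cos φ₁ cos φ₂ cos Δλ
      = sin(-14.40°)sin(-5.08°) + cos(-14.40°)cos(-5.08°)cos(-42.27°) = 0.7360
σ = 42.609° → d = Rσ = 3434·0.74367 = 2554 nmi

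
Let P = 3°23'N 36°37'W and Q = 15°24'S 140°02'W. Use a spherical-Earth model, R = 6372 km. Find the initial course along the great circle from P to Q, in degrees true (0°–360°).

255.0°

N = sin Δλ·cos φ₂ = -0.9378;  D = cos φ₁ sin φ₂ − sin φ₁ cos φ₂ cos Δλ = -0.2519
initial course = atan2(N, D) = 254.97°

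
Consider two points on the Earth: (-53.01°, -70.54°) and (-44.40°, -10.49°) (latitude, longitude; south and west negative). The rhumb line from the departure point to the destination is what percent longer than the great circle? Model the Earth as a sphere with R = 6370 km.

2.8%

Great circle: σ = 0.6865 rad → d_gc = Rσ = 4373.0 km
Rhumb: Δφ = +0.1503, Δλ = +1.0481, Δψ = +0.2285, q = Δφ/Δψ = 0.6577 → d_rh = R√(Δφ²+q²Δλ²) = 4494.1 km
Excess = (4494.1 − 4373.0) / 4373.0 = 121.1 / 4373.0 = 2.77% ≈ 2.8%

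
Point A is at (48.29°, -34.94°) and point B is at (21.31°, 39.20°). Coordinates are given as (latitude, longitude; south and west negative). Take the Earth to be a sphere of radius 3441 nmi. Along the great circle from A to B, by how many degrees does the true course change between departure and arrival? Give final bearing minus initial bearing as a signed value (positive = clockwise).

+47.8°

At departure: θ₁ = atan2(sin Δλ cos φ₂, cos φ₁ sin φ₂ − sin φ₁ cos φ₂ cos Δλ) = 86.70°
At arrival: θ₂ = atan2(sin Δλ cos φ₁, −cos φ₂ sin φ₁ + sin φ₂ cos φ₁ cos Δλ) = 134.52°
Δθ = θ₂ − θ₁ = +47.8°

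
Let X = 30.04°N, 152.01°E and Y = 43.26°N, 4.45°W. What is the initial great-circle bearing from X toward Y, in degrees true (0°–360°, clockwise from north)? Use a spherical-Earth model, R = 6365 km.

342.6°

N = sin Δλ·cos φ₂ = -0.2909;  D = cos φ₁ sin φ₂ − sin φ₁ cos φ₂ cos Δλ = +0.9275
initial course = atan2(N, D) = 342.59°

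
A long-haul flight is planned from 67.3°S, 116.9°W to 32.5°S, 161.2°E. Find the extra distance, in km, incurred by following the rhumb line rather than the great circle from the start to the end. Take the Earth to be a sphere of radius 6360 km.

364 km

Great circle: cos σ = sin φ₁ sin φ₂ + cos φ₁ cos φ₂ cos Δλ,  σ = 0.9985 rad → d_gc = 6350.7 km
Rhumb line: Δψ = +1.0055, q = Δφ/Δψ = 0.6041, d_rh = R√(Δφ²+q²Δλ²) = 6714.3 km
Excess = 6714.3 − 6350.7 = 363.6 ≈ 364 km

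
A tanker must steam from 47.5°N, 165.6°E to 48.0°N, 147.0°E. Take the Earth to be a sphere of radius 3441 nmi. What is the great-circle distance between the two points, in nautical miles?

Haversine: a = sin²(Δφ/2)+cos φ₁ cos φ₂ sin²(Δλ/2) = 0.01182;  σ = 2·atan2(√a,√(1−a))
σ = 12.486° → d = Rσ = 3441·0.21792 = 750 nmi

750 nmi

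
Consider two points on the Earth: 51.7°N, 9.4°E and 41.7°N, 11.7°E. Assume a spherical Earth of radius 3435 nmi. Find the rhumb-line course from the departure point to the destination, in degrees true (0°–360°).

Meridional parts: M(φ₁)=+1.0577, M(φ₂)=+0.8021 → ΔM = -0.2555;  Δλ = +0.0401 rad
tan C = Δλ / ΔM = -0.1571 → C = 171.07°

171.1°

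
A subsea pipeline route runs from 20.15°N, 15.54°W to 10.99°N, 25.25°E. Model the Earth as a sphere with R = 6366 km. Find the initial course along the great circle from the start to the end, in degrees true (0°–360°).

θ = atan2( sin Δλ·cos φ₂ ,  cos φ₁ sin φ₂ − sin φ₁ cos φ₂ cos Δλ )
  = atan2(+0.6413, -0.0771) = 96.85°

96.9°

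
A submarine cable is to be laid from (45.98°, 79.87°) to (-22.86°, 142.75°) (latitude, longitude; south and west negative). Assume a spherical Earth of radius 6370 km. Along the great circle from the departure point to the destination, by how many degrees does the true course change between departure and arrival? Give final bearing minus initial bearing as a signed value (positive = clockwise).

+16.9°

Initial bearing θ₁ = atan2(sin Δλ cos φ₂, cos φ₁ sin φ₂ − sin φ₁ cos φ₂ cos Δλ) = 124.89°
Final bearing θ₂ = (initial bearing from the destination back to the start) + 180° = 141.79°
Δθ = θ₂ − θ₁ = +16.9°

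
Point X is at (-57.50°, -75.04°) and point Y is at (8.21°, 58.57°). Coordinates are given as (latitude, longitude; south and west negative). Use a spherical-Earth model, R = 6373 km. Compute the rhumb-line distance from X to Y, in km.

14378 km

Δψ = ln[tan(π/4+φ₂/2)/tan(π/4+φ₁/2)] = +1.3766;  Δφ = +1.1469 rad,  Δλ = +2.3319 rad
q = Δφ/Δψ = 0.8331
d = R·√(Δφ² + q²Δλ²) = 6373·2.25602 = 14378 km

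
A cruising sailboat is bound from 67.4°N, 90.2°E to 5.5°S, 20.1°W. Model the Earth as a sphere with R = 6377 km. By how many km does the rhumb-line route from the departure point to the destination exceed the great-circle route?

792 km

Great circle: cos σ = sin φ₁ sin φ₂ + cos φ₁ cos φ₂ cos Δλ,  σ = 1.7938 rad → d_gc = 11439.3 km
Rhumb line: Δψ = -1.7065, q = Δφ/Δψ = 0.7456, d_rh = R√(Δφ²+q²Δλ²) = 12231.7 km
Excess = 12231.7 − 11439.3 = 792.4 ≈ 792 km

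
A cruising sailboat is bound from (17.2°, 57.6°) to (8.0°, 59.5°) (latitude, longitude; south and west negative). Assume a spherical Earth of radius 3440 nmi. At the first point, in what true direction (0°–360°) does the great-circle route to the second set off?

θ = atan2( sin Δλ·cos φ₂ ,  cos φ₁ sin φ₂ − sin φ₁ cos φ₂ cos Δλ )
  = atan2(+0.0328, -0.1597) = 168.38°

168.4°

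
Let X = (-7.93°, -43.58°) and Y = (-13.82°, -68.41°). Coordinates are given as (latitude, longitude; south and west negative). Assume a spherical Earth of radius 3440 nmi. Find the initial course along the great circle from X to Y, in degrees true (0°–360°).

254.2°

N = sin Δλ·cos φ₂ = -0.4078;  D = cos φ₁ sin φ₂ − sin φ₁ cos φ₂ cos Δλ = -0.1150
initial course = atan2(N, D) = 254.25°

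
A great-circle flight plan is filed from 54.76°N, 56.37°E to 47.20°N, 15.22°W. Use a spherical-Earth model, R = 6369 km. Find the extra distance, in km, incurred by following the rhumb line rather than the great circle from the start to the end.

Great circle: cos σ = sin φ₁ sin φ₂ + cos φ₁ cos φ₂ cos Δλ,  σ = 0.7625 rad → d_gc = 4856.7 km
Rhumb line: Δψ = -0.2102, q = Δφ/Δψ = 0.6277, d_rh = R√(Δφ²+q²Δλ²) = 5065.7 km
Excess = 5065.7 − 4856.7 = 209.0 ≈ 209 km

209 km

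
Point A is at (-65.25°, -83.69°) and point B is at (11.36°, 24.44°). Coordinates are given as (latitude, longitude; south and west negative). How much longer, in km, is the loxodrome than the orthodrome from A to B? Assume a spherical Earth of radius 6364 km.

Great circle: cos σ = sin φ₁ sin φ₂ + cos φ₁ cos φ₂ cos Δλ,  σ = 1.8824 rad → d_gc = 11979.7 km
Rhumb line: Δψ = +1.7164, q = Δφ/Δψ = 0.7790, d_rh = R√(Δφ²+q²Δλ²) = 12646.9 km
Excess = 12646.9 − 11979.7 = 667.2 ≈ 667 km

667 km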